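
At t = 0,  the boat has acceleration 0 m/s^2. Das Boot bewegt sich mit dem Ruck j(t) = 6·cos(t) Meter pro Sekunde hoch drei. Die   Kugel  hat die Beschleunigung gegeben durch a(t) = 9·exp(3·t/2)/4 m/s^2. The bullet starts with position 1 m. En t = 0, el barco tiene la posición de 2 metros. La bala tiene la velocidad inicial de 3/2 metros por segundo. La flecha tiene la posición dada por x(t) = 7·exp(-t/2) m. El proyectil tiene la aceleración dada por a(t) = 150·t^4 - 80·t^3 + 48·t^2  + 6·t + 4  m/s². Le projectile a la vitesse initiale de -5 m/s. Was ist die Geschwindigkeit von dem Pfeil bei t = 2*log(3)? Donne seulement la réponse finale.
Die Geschwindigkeit bei t = 2*log(3) ist v = -7/6.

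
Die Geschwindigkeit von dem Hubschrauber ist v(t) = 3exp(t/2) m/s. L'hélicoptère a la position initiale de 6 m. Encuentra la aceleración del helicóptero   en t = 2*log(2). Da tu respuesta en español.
Debemos derivar nuestra ecuación de la velocidad v(t) = 3·exp(t/2) 1 vez. Derivando la velocidad, obtenemos la aceleración: a(t) = 3·exp(t/2)/2. Usando a(t) = 3·exp(t/2)/2 y sustituyendo t = 2*log(2), encontramos a = 3.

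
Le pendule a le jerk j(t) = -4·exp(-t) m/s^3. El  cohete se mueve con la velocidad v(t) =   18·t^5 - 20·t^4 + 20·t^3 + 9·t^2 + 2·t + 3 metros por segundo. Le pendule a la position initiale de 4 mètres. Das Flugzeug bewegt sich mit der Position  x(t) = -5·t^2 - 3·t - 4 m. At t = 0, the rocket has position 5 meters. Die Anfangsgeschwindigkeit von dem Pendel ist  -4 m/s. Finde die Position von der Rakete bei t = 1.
Ausgehend von der Geschwindigkeit v(t) = 18·t^5 - 20·t^4 + 20·t^3 + 9·t^2 + 2·t + 3, nehmen wir 1 Stammfunktion. Das Integral von der Geschwindigkeit ist die Position. Mit x(0) = 5 erhalten wir x(t) = 3·t^6 - 4·t^5 + 5·t^4 + 3·t^3 + t^2 + 3·t + 5. Aus der Gleichung für die Position x(t) = 3·t^6 - 4·t^5 + 5·t^4 + 3·t^3 + t^2 + 3·t + 5, setzen wir t = 1 ein und erhalten x = 16.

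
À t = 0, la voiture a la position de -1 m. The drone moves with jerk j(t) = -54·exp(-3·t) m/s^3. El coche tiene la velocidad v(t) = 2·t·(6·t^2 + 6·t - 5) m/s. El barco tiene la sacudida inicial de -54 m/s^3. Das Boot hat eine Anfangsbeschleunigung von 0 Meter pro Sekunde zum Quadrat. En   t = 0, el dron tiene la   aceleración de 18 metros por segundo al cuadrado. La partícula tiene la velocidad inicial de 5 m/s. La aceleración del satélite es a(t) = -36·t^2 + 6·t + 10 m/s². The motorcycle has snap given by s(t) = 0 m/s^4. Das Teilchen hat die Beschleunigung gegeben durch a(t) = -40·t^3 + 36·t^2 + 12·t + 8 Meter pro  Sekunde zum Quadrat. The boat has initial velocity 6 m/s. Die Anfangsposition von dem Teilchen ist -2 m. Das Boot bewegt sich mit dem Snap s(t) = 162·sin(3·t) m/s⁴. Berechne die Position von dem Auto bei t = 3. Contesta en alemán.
Wir müssen unsere Gleichung für die Geschwindigkeit v(t) = 2·t·(6·t^2 + 6·t - 5) 1-mal integrieren. Durch Integration von der Geschwindigkeit und Verwendung der Anfangsbedingung x(0) = -1, erhalten wir x(t) = 3·t^4 + 4·t^3 - 5·t^2 - 1. Mit x(t) = 3·t^4 + 4·t^3 - 5·t^2 - 1 und Einsetzen von t = 3, finden wir x = 305.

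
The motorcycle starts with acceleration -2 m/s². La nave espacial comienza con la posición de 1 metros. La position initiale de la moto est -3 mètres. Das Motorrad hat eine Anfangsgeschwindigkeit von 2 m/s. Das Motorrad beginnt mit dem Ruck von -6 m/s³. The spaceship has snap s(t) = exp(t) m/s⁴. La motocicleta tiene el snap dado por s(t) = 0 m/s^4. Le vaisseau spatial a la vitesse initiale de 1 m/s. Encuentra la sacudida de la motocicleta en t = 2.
Para resolver esto, necesitamos tomar 1 antiderivada de nuestra ecuación del snap s(t) = 0. Tomando ∫s(t)dt y aplicando j(0) = -6, encontramos j(t) = -6. Usando j(t) = -6 y sustituyendo t = 2, encontramos j = -6.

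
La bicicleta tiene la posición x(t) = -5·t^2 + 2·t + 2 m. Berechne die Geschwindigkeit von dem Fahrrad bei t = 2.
Ausgehend von der Position x(t) = -5·t^2 + 2·t + 2, nehmen wir 1 Ableitung. Durch Ableiten von der Position erhalten wir die Geschwindigkeit: v(t) = 2 - 10·t. Mit v(t) = 2 - 10·t und Einsetzen von t = 2, finden wir v = -18.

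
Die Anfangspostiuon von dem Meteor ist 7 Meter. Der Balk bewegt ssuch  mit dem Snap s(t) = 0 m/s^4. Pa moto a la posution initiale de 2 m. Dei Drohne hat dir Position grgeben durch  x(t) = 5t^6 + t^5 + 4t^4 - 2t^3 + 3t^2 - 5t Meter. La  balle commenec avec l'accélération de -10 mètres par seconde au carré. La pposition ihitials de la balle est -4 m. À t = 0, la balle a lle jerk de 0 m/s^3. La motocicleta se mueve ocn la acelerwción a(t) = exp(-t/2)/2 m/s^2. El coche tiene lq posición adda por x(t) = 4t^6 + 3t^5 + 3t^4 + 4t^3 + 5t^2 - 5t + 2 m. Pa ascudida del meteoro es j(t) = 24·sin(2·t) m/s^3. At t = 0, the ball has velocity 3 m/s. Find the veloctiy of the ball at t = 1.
To solve this, we need to take 3 integrals of our snap equation s(t) = 0. Integrating snap and using the initial condition j(0) = 0, we get j(t) = 0. Taking ∫j(t)dt and applying a(0) = -10, we find a(t) = -10. Integrating acceleration and using the initial condition v(0) = 3, we get v(t) = 3 - 10·t. Using v(t) = 3 - 10·t and substituting t = 1, we find v = -7.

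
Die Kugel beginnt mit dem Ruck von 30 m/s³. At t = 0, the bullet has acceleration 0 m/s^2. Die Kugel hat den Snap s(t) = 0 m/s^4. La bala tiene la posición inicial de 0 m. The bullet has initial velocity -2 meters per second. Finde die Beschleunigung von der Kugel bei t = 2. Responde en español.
Partiendo del snap s(t) = 0, tomamos 2 antiderivadas. La antiderivada del snap, con j(0) = 30, da la sacudida: j(t) = 30. Integrando la sacudida y usando la condición inicial a(0) = 0, obtenemos a(t) = 30·t. Tenemos la aceleración a(t) = 30·t. Sustituyendo t = 2: a(2) = 60.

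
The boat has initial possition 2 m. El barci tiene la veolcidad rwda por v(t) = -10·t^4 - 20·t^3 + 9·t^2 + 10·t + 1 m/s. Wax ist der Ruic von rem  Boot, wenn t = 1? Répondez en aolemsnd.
Ausgehend von der Geschwindigkeit v(t) = -10·t^4 - 20·t^3 + 9·t^2 + 10·t + 1, nehmen wir 2 Ableitungen. Durch Ableiten von der Geschwindigkeit erhalten wir die Beschleunigung: a(t) = -40·t^3 - 60·t^2 + 18·t + 10. Mit d/dt von a(t) finden wir j(t) = -120·t^2 - 120·t + 18. Wir haben den Ruck j(t) = -120·t^2 - 120·t + 18. Durch Einsetzen von t = 1: j(1) = -222.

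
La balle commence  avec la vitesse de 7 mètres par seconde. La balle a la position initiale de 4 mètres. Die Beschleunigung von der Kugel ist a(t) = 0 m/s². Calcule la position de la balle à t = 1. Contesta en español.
Para resolver esto, necesitamos tomar 2 integrales de nuestra ecuación de la aceleración a(t) = 0. La antiderivada de la aceleración, con v(0) = 7, da la velocidad: v(t) = 7. La integral de la velocidad, con x(0) = 4, da la posición: x(t) = 7·t + 4. Usando x(t) = 7·t + 4 y sustituyendo t = 1, encontramos x = 11.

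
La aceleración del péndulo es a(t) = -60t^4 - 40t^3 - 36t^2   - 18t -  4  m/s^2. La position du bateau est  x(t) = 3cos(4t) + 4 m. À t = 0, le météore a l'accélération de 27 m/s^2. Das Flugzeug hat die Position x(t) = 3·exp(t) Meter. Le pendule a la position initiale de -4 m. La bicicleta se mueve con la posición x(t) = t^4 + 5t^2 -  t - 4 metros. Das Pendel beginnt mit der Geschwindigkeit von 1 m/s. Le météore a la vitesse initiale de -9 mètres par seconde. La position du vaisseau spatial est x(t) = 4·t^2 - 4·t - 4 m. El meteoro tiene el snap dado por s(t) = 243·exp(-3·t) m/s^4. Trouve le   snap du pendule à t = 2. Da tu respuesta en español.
Debemos derivar nuestra ecuación de la aceleración a(t) = -60·t^4 - 40·t^3 - 36·t^2 - 18·t - 4 2 veces. Derivando la aceleración, obtenemos la sacudida: j(t) = -240·t^3 - 120·t^2 - 72·t - 18. Tomando d/dt de j(t), encontramos s(t) = -720·t^2 - 240·t - 72. Tenemos el snap s(t) = -720·t^2 - 240·t - 72. Sustituyendo t = 2: s(2) = -3432.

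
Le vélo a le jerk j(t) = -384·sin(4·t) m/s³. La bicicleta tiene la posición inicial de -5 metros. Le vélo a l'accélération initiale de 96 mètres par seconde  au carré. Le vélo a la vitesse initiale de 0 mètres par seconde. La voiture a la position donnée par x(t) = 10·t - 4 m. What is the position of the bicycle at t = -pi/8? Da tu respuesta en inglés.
We need to integrate our jerk equation j(t) = -384·sin(4·t) 3 times. Finding the antiderivative of j(t) and using a(0) = 96: a(t) = 96·cos(4·t). The integral of acceleration is velocity. Using v(0) = 0, we get v(t) = 24·sin(4·t). Taking ∫v(t)dt and applying x(0) = -5, we find x(t) = 1 - 6·cos(4·t). From the given position equation x(t) = 1 - 6·cos(4·t), we substitute t = -pi/8 to get x = 1.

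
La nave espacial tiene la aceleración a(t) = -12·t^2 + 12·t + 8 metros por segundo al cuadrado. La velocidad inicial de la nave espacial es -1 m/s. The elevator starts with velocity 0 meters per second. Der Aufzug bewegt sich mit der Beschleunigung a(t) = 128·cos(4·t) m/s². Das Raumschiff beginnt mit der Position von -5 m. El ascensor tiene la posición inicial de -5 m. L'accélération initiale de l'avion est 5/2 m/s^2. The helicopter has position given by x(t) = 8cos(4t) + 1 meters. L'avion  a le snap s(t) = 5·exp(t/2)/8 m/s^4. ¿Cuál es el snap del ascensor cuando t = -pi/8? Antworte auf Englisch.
We must differentiate our acceleration equation a(t) = 128·cos(4·t) 2 times. Taking d/dt of a(t), we find j(t) = -512·sin(4·t). The derivative of jerk gives snap: s(t) = -2048·cos(4·t). Using s(t) = -2048·cos(4·t) and substituting t = -pi/8, we find s = 0.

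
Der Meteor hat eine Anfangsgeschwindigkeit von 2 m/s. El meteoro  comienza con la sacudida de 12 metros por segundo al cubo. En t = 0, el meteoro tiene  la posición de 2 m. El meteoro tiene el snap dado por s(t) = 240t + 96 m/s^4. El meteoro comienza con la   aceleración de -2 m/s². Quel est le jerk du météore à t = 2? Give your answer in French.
Nous devons intégrer notre équation du snap s(t) = 240·t + 96 1 fois. En prenant ∫s(t)dt et en appliquant j(0) = 12, nous trouvons j(t) = 120·t^2 + 96·t + 12. En utilisant j(t) = 120·t^2 + 96·t + 12 et en substituant t = 2, nous trouvons j = 684.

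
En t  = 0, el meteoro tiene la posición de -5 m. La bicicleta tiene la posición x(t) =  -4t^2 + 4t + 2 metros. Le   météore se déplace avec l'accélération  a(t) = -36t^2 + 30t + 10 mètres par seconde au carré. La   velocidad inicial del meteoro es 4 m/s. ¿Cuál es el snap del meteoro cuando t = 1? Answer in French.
Pour résoudre ceci, nous devons prendre 2 dérivées de notre équation de l'accélération a(t) = -36·t^2 + 30·t + 10. En prenant d/dt de a(t), nous trouvons j(t) = 30 - 72·t. En prenant d/dt de j(t), nous trouvons s(t) = -72. En utilisant s(t) = -72 et en substituant t = 1, nous trouvons s = -72.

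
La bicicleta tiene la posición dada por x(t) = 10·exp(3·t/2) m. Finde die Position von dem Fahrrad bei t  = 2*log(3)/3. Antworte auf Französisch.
Nous avons la position x(t) = 10·exp(3·t/2). En substituant t = 2*log(3)/3: x(2*log(3)/3) = 30.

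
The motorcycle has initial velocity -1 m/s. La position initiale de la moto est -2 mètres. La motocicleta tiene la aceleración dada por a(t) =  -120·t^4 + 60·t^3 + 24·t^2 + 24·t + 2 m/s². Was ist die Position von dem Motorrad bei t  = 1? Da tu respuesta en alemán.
Wir müssen das Integral unserer Gleichung für die Beschleunigung a(t) = -120·t^4 + 60·t^3 + 24·t^2 + 24·t + 2 2-mal finden. Die Stammfunktion von der Beschleunigung ist die Geschwindigkeit. Mit v(0) = -1 erhalten wir v(t) = -24·t^5 + 15·t^4 + 8·t^3 + 12·t^2 + 2·t - 1. Das Integral von der Geschwindigkeit ist die Position. Mit x(0) = -2 erhalten wir x(t) = -4·t^6 + 3·t^5 + 2·t^4 + 4·t^3 + t^2 - t - 2. Mit x(t) = -4·t^6 + 3·t^5 + 2·t^4 + 4·t^3 + t^2 - t - 2 und Einsetzen von t = 1, finden wir x = 3.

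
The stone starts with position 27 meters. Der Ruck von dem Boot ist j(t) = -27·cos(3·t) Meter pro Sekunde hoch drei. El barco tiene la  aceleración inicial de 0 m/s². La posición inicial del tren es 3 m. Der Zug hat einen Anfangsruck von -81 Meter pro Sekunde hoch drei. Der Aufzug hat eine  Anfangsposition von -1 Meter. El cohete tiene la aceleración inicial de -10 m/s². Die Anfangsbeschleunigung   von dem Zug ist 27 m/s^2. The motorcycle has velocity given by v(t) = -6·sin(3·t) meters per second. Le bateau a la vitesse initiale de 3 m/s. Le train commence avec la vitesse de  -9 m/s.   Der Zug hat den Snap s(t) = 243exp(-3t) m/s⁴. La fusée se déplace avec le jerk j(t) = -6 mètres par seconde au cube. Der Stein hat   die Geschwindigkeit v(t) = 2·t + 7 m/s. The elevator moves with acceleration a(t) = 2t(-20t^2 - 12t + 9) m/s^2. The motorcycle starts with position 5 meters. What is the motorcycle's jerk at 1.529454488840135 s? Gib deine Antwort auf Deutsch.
Wir müssen unsere Gleichung für die Geschwindigkeit v(t) = -6·sin(3·t) 2-mal ableiten. Mit d/dt von v(t) finden wir a(t) = -18·cos(3·t). Die Ableitung von der Beschleunigung ergibt den Ruck: j(t) = 54·sin(3·t). Wir haben den Ruck j(t) = 54·sin(3·t). Durch Einsetzen von t = 1.529454488840135: j(1.529454488840135) = -53.5852092547252.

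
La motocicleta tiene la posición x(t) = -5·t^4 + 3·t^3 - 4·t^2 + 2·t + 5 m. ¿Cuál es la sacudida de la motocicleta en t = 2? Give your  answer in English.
Starting from position x(t) = -5·t^4 + 3·t^3 - 4·t^2 + 2·t + 5, we take 3 derivatives. Differentiating position, we get velocity: v(t) = -20·t^3 + 9·t^2 - 8·t + 2. Differentiating velocity, we get acceleration: a(t) = -60·t^2 + 18·t - 8. Differentiating acceleration, we get jerk: j(t) = 18 - 120·t. From the given jerk equation j(t) = 18 - 120·t, we substitute t = 2 to get j = -222.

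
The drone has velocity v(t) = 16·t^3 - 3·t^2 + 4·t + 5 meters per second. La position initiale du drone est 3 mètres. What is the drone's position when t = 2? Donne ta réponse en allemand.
Wir müssen unsere Gleichung für die Geschwindigkeit v(t) = 16·t^3 - 3·t^2 + 4·t + 5 1-mal integrieren. Mit ∫v(t)dt und Anwendung von x(0) = 3, finden wir x(t) = 4·t^4 - t^3 + 2·t^2 + 5·t + 3. Mit x(t) = 4·t^4 - t^3 + 2·t^2 + 5·t + 3 und Einsetzen von t = 2, finden wir x = 77.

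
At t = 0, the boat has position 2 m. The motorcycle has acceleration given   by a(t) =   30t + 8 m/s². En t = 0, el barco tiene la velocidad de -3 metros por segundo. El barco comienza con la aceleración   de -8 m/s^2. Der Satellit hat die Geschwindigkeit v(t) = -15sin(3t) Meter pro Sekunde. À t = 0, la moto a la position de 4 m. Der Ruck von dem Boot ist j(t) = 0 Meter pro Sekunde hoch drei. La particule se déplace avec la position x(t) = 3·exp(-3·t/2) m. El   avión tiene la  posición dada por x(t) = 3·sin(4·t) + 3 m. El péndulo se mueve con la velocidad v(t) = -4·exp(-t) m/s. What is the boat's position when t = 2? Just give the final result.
The answer is -20.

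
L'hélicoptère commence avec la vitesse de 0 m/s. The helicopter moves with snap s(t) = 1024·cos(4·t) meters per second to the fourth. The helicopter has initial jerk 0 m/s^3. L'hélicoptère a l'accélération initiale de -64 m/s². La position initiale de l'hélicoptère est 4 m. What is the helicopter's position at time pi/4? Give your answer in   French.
Pour résoudre ceci, nous devons prendre 4 primitives de notre équation du snap s(t) = 1024·cos(4·t). En intégrant le snap et en utilisant la condition initiale j(0) = 0, nous obtenons j(t) = 256·sin(4·t). L'intégrale du jerk, avec a(0) = -64, donne l'accélération: a(t) = -64·cos(4·t). L'intégrale de l'accélération, avec v(0) = 0, donne la vitesse: v(t) = -16·sin(4·t). En prenant ∫v(t)dt et en appliquant x(0) = 4, nous trouvons x(t) = 4·cos(4·t). De l'équation de la position x(t) = 4·cos(4·t), nous substituons t = pi/4 pour obtenir x = -4.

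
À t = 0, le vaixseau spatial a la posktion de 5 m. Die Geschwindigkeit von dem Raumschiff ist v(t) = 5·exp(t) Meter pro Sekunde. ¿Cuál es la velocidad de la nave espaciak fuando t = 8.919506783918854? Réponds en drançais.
De l'équation de la vitesse v(t) = 5·exp(t), nous substituons t = 8.919506783918854 pour obtenir v = 37382.0041952636.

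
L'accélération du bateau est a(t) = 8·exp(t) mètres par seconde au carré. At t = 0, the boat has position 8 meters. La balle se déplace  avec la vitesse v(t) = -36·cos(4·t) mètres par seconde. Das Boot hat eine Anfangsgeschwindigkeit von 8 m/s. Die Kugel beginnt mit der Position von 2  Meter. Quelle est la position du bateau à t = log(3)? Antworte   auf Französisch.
Nous devons intégrer notre équation de l'accélération a(t) = 8·exp(t) 2 fois. En prenant ∫a(t)dt et en appliquant v(0) = 8, nous trouvons v(t) = 8·exp(t). En intégrant la vitesse et en utilisant la condition initiale x(0) = 8, nous obtenons x(t) = 8·exp(t). Nous avons la position x(t) = 8·exp(t). En substituant t = log(3): x(log(3)) = 24.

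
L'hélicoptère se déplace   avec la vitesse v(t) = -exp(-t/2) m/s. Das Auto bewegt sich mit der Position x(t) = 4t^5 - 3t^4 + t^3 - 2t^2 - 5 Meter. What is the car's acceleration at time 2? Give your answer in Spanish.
Para resolver esto, necesitamos tomar 2 derivadas de nuestra ecuación de la posición x(t) = 4·t^5 - 3·t^4 + t^3 - 2·t^2 - 5. La derivada de la posición da la velocidad: v(t) = 20·t^4 - 12·t^3 + 3·t^2 - 4·t. Derivando la velocidad, obtenemos la aceleración: a(t) = 80·t^3 - 36·t^2 + 6·t - 4. Tenemos la aceleración a(t) = 80·t^3 - 36·t^2 + 6·t - 4. Sustituyendo t = 2: a(2) = 504.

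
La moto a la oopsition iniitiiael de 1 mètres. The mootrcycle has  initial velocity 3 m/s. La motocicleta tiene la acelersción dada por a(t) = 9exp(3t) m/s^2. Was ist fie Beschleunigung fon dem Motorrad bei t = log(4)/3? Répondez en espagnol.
De la ecuación de la aceleración a(t) = 9·exp(3·t), sustituimos t = log(4)/3 para obtener a = 36.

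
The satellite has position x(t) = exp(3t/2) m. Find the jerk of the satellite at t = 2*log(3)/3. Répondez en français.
Nous devons dériver notre équation de la position x(t) = exp(3·t/2) 3 fois. En dérivant la position, nous obtenons la vitesse: v(t) = 3·exp(3·t/2)/2. La dérivée de la vitesse donne l'accélération: a(t) = 9·exp(3·t/2)/4. En prenant d/dt de a(t), nous trouvons j(t) = 27·exp(3·t/2)/8. De l'équation du jerk j(t) = 27·exp(3·t/2)/8, nous substituons t = 2*log(3)/3 pour obtenir j = 81/8.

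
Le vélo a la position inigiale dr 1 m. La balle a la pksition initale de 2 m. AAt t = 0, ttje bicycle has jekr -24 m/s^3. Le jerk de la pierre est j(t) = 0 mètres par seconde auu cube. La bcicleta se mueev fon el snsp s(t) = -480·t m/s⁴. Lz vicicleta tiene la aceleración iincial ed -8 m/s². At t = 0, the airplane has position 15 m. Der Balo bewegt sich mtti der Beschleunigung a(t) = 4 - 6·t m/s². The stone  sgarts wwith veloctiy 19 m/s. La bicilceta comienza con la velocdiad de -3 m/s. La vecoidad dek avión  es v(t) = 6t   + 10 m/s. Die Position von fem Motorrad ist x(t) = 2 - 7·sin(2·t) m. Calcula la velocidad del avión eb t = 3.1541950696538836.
Tenemos la velocidad v(t) = 6·t + 10. Sustituyendo t = 3.1541950696538836: v(3.1541950696538836) = 28.9251704179233.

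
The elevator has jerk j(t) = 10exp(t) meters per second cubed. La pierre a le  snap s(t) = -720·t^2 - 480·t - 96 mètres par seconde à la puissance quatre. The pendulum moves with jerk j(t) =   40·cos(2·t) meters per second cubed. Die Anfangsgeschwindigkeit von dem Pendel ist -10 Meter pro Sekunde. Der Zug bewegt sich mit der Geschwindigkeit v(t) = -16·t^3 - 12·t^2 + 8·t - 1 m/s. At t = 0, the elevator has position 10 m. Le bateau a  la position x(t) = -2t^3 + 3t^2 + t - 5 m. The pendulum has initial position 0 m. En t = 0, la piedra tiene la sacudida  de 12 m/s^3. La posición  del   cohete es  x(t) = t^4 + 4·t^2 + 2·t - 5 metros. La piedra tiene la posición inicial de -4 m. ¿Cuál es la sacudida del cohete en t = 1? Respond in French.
Pour résoudre ceci, nous devons prendre 3 dérivées de notre équation de la position x(t) = t^4 + 4·t^2 + 2·t - 5. La dérivée de la position donne la vitesse: v(t) = 4·t^3 + 8·t + 2. En dérivant la vitesse, nous obtenons l'accélération: a(t) = 12·t^2 + 8. En dérivant l'accélération, nous obtenons le jerk: j(t) = 24·t. En utilisant j(t) = 24·t et en substituant t = 1, nous trouvons j = 24.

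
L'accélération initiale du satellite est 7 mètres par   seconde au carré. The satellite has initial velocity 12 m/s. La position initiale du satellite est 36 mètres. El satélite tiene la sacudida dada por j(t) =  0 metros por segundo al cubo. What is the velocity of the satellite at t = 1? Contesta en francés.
En partant du jerk j(t) = 0, nous prenons 2 primitives. En intégrant le jerk et en utilisant la condition initiale a(0) = 7, nous obtenons a(t) = 7. L'intégrale de l'accélération, avec v(0) = 12, donne la vitesse: v(t) = 7·t + 12. En utilisant v(t) = 7·t + 12 et en substituant t = 1, nous trouvons v = 19.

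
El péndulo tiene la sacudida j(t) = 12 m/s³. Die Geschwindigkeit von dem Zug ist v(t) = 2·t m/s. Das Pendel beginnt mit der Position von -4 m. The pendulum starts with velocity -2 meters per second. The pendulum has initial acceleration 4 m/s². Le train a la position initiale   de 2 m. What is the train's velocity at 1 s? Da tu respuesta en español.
Usando v(t) = 2·t y sustituyendo t = 1, encontramos v = 2.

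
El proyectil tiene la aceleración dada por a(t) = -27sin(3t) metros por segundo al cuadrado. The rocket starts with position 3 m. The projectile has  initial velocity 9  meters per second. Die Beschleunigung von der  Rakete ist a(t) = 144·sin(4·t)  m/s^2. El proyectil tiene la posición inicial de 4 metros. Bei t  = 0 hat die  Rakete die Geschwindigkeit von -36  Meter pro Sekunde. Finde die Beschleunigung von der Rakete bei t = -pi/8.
Mit a(t) = 144·sin(4·t) und Einsetzen von t = -pi/8, finden wir a = -144.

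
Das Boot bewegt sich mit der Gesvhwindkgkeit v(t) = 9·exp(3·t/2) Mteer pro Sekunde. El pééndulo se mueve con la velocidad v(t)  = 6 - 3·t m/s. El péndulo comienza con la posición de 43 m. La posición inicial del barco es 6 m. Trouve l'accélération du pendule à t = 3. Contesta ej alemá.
Ausgehend von der Geschwindigkeit v(t) = 6 - 3·t, nehmen wir 1 Ableitung. Die Ableitung von der Geschwindigkeit ergibt die Beschleunigung: a(t) = -3. Wir haben die Beschleunigung a(t) = -3. Durch Einsetzen von t = 3: a(3) = -3.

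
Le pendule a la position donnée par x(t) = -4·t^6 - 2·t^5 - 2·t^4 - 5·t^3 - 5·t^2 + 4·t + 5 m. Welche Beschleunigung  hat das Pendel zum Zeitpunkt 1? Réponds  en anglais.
We must differentiate our position equation x(t) = -4·t^6 - 2·t^5 - 2·t^4 - 5·t^3 - 5·t^2 + 4·t + 5 2 times. The derivative of position gives velocity: v(t) = -24·t^5 - 10·t^4 - 8·t^3 - 15·t^2 - 10·t + 4. The derivative of velocity gives acceleration: a(t) = -120·t^4 - 40·t^3 - 24·t^2 - 30·t - 10. Using a(t) = -120·t^4 - 40·t^3 - 24·t^2 - 30·t - 10 and substituting t = 1, we find a = -224.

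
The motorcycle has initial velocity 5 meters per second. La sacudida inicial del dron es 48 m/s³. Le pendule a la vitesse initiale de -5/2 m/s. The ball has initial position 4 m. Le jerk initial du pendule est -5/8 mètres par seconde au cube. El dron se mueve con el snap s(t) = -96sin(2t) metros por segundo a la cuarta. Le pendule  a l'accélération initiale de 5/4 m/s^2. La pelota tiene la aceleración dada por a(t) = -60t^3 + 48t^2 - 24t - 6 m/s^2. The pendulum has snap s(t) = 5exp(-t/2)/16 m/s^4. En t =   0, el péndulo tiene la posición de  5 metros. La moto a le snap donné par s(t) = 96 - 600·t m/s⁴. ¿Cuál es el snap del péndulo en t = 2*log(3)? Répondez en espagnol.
De la ecuación del snap s(t) = 5·exp(-t/2)/16, sustituimos t = 2*log(3) para obtener s = 5/48.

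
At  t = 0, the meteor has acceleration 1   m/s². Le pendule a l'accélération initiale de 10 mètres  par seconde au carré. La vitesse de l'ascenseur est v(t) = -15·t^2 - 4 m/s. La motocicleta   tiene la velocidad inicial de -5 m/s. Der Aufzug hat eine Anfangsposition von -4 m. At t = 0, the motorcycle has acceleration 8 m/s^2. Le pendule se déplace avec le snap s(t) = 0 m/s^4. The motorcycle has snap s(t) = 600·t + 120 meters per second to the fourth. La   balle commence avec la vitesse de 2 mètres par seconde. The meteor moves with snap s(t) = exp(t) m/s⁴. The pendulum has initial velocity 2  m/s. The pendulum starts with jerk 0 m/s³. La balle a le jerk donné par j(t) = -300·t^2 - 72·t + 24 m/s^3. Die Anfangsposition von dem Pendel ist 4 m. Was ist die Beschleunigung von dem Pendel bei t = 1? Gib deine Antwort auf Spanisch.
Debemos encontrar la antiderivada de nuestra ecuación del snap s(t) = 0 2 veces. Integrando el snap y usando la condición inicial j(0) = 0, obtenemos j(t) = 0. Tomando ∫j(t)dt y aplicando a(0) = 10, encontramos a(t) = 10. Usando a(t) = 10 y sustituyendo t = 1, encontramos a = 10.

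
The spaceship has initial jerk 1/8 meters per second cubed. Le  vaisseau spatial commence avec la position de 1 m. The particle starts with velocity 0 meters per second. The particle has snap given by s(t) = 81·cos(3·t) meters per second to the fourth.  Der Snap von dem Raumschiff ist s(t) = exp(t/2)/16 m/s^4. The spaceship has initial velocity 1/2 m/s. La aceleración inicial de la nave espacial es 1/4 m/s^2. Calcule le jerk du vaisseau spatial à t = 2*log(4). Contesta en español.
Necesitamos integrar nuestra ecuación del snap s(t) = exp(t/2)/16 1 vez. Integrando el snap y usando la condición inicial j(0) = 1/8, obtenemos j(t) = exp(t/2)/8. De la ecuación de la sacudida j(t) = exp(t/2)/8, sustituimos t = 2*log(4) para obtener j = 1/2.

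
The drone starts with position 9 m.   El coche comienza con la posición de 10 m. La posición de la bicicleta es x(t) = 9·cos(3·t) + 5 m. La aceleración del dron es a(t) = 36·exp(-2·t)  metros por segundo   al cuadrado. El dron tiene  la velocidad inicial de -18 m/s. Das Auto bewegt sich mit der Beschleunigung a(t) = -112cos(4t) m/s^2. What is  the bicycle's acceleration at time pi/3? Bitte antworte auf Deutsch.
Wir müssen unsere Gleichung für die Position x(t) = 9·cos(3·t) + 5 2-mal ableiten. Durch Ableiten von der Position erhalten wir die Geschwindigkeit: v(t) = -27·sin(3·t). Die Ableitung von der Geschwindigkeit ergibt die Beschleunigung: a(t) = -81·cos(3·t). Mit a(t) = -81·cos(3·t) und Einsetzen von t = pi/3, finden wir a = 81.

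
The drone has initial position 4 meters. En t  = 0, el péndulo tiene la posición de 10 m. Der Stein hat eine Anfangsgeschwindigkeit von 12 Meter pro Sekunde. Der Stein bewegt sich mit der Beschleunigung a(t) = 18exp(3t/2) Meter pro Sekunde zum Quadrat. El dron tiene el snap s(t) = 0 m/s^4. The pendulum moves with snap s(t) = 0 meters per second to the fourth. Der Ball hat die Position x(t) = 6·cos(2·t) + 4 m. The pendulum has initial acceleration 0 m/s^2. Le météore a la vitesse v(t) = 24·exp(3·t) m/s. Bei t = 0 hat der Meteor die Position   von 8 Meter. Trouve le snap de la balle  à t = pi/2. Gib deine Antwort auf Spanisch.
Para resolver esto, necesitamos tomar 4 derivadas de nuestra ecuación de la posición x(t) = 6·cos(2·t) + 4. Tomando d/dt de x(t), encontramos v(t) = -12·sin(2·t). Derivando la velocidad, obtenemos la aceleración: a(t) = -24·cos(2·t). Tomando d/dt de a(t), encontramos j(t) = 48·sin(2·t). Derivando la sacudida, obtenemos el snap: s(t) = 96·cos(2·t). Usando s(t) = 96·cos(2·t) y sustituyendo t = pi/2, encontramos s = -96.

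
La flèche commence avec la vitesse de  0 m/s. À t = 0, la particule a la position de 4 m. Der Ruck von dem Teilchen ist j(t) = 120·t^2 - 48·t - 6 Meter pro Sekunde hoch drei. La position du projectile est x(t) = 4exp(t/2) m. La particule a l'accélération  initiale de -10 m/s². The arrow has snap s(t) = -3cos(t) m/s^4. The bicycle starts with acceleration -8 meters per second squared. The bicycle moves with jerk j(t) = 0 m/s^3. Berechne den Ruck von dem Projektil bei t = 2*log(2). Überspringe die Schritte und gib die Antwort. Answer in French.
À t = 2*log(2), j = 1.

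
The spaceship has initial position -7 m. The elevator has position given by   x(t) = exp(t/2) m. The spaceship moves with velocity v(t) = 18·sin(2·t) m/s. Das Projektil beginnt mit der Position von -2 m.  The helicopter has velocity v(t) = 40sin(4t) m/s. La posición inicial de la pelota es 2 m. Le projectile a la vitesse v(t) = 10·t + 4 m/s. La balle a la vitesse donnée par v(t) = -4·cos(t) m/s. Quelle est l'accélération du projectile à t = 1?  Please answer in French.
Pour résoudre ceci, nous devons prendre 1 dérivée de notre équation de la vitesse v(t) = 10·t + 4. La dérivée de la vitesse donne l'accélération: a(t) = 10. De l'équation de l'accélération a(t) = 10, nous substituons t = 1 pour obtenir a = 10.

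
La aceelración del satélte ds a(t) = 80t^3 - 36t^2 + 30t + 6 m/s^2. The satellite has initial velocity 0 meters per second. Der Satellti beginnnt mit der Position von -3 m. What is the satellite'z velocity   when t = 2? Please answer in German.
Wir müssen die Stammfunktion unserer Gleichung für die Beschleunigung a(t) = 80·t^3 - 36·t^2 + 30·t + 6 1-mal finden. Durch Integration von der Beschleunigung und Verwendung der Anfangsbedingung v(0) = 0, erhalten wir v(t) = t·(20·t^3 - 12·t^2 + 15·t + 6). Wir haben die Geschwindigkeit v(t) = t·(20·t^3 - 12·t^2 + 15·t + 6). Durch Einsetzen von t = 2: v(2) = 296.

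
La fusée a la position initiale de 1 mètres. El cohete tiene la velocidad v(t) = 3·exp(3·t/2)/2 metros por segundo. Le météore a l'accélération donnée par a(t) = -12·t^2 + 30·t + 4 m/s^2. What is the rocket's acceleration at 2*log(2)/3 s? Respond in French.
Nous devons dériver notre équation de la vitesse v(t) = 3·exp(3·t/2)/2 1 fois. En dérivant la vitesse, nous obtenons l'accélération: a(t) = 9·exp(3·t/2)/4. De l'équation de l'accélération a(t) = 9·exp(3·t/2)/4, nous substituons t = 2*log(2)/3 pour obtenir a = 9/2.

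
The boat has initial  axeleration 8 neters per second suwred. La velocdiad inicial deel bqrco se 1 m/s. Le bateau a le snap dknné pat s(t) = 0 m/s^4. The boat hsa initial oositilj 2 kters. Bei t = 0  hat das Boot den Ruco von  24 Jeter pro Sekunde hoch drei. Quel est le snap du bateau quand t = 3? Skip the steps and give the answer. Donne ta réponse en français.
s(3) = 0.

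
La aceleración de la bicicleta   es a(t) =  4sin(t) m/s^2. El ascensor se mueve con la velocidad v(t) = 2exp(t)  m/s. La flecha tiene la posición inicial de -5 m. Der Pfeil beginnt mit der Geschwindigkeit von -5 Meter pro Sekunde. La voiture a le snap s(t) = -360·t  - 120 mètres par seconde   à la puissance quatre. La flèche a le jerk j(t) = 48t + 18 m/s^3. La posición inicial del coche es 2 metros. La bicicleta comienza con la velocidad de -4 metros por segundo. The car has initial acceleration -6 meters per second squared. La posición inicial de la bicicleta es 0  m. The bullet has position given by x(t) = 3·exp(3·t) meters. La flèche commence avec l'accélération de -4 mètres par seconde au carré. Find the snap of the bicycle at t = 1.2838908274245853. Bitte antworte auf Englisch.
We must differentiate our acceleration equation a(t) = 4·sin(t) 2 times. The derivative of acceleration gives jerk: j(t) = 4·cos(t). The derivative of jerk gives snap: s(t) = -4·sin(t). Using s(t) = -4·sin(t) and substituting t = 1.2838908274245853, we find s = -3.83649666161850.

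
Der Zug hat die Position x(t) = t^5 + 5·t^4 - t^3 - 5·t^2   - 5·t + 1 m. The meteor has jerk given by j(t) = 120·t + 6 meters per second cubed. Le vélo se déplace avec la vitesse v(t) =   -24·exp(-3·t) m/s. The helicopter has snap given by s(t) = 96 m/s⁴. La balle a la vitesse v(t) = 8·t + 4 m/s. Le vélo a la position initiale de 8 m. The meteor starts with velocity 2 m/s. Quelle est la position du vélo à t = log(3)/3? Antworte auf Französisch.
Nous devons trouver la primitive de notre équation de la vitesse v(t) = -24·exp(-3·t) 1 fois. En intégrant la vitesse et en utilisant la condition initiale x(0) = 8, nous obtenons x(t) = 8·exp(-3·t). Nous avons la position x(t) = 8·exp(-3·t). En substituant t = log(3)/3: x(log(3)/3) = 8/3.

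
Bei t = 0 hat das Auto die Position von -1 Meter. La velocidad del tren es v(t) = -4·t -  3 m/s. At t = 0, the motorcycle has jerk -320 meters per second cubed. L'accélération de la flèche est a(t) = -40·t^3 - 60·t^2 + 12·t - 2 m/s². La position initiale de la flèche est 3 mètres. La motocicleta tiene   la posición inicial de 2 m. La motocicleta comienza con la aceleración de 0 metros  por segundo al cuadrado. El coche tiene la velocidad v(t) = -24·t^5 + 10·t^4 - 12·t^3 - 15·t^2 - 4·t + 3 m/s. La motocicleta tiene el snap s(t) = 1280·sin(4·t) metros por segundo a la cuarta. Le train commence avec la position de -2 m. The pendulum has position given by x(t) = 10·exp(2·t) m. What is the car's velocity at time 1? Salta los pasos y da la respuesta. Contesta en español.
En t = 1, v = -42.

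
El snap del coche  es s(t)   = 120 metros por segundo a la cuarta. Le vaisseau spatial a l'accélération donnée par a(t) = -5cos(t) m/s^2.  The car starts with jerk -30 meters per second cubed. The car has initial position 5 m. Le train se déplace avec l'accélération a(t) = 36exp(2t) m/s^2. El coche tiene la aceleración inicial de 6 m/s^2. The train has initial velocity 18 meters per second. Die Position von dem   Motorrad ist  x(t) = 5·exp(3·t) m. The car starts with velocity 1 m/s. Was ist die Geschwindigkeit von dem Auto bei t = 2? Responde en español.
Necesitamos integrar nuestra ecuación del snap s(t) = 120 3 veces. Tomando ∫s(t)dt y aplicando j(0) = -30, encontramos j(t) = 120·t - 30. Tomando ∫j(t)dt y aplicando a(0) = 6, encontramos a(t) = 60·t^2 - 30·t + 6. Integrando la aceleración y usando la condición inicial v(0) = 1, obtenemos v(t) = 20·t^3 - 15·t^2 + 6·t + 1. Tenemos la velocidad v(t) = 20·t^3 - 15·t^2 + 6·t + 1. Sustituyendo t = 2: v(2) = 113.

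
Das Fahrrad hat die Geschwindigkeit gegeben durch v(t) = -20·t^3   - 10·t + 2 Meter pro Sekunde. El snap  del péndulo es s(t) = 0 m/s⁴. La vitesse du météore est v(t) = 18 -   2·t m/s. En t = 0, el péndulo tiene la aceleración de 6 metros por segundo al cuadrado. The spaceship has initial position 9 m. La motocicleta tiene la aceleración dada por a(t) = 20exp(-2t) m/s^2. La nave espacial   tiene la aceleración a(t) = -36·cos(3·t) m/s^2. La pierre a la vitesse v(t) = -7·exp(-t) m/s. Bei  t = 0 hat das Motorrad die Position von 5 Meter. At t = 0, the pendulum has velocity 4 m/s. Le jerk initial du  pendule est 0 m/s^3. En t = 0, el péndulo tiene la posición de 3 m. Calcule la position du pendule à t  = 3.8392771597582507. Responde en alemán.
Wir müssen das Integral unserer Gleichung für den Snap s(t) = 0 4-mal finden. Das Integral von dem Snap, mit j(0) = 0, ergibt den Ruck: j(t) = 0. Mit ∫j(t)dt und Anwendung von a(0) = 6, finden wir a(t) = 6. Mit ∫a(t)dt und Anwendung von v(0) = 4, finden wir v(t) = 6·t + 4. Das Integral von der Geschwindigkeit ist die Position. Mit x(0) = 3 erhalten wir x(t) = 3·t^2 + 4·t + 3. Wir haben die Position x(t) = 3·t^2 + 4·t + 3. Durch Einsetzen von t = 3.8392771597582507: x(3.8392771597582507) = 62.5772559673571.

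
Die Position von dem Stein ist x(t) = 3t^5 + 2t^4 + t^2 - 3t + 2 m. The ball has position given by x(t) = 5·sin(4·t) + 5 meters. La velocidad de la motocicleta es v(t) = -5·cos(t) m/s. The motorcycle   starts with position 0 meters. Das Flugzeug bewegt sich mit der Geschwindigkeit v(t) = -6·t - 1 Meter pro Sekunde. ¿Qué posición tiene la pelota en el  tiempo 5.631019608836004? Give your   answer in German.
Aus der Gleichung für die Position x(t) = 5·sin(4·t) + 5, setzen wir t = 5.631019608836004 ein und erhalten x = 2.45970464035122.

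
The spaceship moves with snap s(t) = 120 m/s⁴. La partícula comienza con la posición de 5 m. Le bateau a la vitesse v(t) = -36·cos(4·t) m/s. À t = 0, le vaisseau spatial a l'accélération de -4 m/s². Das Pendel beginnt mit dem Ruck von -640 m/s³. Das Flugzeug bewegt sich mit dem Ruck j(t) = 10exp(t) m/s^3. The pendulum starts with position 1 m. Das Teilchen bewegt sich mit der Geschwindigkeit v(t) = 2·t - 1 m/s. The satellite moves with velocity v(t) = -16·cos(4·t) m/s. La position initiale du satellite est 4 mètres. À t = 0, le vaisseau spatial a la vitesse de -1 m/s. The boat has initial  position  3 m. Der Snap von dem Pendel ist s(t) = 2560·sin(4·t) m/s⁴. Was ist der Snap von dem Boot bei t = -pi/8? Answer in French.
Nous devons dériver notre équation de la vitesse v(t) = -36·cos(4·t) 3 fois. La dérivée de la vitesse donne l'accélération: a(t) = 144·sin(4·t). En dérivant l'accélération, nous obtenons le jerk: j(t) = 576·cos(4·t). La dérivée du jerk donne le snap: s(t) = -2304·sin(4·t). En utilisant s(t) = -2304·sin(4·t) et en substituant t = -pi/8, nous trouvons s = 2304.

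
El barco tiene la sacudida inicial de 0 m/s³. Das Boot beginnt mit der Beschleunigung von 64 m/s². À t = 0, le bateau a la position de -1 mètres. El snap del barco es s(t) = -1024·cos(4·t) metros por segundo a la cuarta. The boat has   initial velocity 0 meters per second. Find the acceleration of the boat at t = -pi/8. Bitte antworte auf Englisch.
We must find the antiderivative of our snap equation s(t) = -1024·cos(4·t) 2 times. Taking ∫s(t)dt and applying j(0) = 0, we find j(t) = -256·sin(4·t). Integrating jerk and using the initial condition a(0) = 64, we get a(t) = 64·cos(4·t). Using a(t) = 64·cos(4·t) and substituting t = -pi/8, we find a = 0.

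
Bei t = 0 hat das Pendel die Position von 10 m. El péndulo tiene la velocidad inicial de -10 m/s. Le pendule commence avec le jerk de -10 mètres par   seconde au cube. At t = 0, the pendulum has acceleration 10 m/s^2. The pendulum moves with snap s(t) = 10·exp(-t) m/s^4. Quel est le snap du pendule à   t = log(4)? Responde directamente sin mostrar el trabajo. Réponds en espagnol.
s(log(4)) = 5/2.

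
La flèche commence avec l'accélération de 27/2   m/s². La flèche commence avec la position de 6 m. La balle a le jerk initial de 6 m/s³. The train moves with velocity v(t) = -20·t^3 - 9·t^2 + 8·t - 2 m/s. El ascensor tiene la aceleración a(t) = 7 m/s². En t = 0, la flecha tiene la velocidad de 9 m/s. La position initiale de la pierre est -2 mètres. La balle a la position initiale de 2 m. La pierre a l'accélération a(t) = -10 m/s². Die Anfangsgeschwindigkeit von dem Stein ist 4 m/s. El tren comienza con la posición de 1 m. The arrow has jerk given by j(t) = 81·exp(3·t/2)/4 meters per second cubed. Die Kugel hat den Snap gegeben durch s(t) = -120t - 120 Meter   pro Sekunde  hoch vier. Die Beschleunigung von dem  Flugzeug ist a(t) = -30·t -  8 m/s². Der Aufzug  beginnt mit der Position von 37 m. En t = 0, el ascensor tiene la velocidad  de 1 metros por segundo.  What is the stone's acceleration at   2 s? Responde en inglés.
From the given acceleration equation a(t) = -10, we substitute t = 2 to get a = -10.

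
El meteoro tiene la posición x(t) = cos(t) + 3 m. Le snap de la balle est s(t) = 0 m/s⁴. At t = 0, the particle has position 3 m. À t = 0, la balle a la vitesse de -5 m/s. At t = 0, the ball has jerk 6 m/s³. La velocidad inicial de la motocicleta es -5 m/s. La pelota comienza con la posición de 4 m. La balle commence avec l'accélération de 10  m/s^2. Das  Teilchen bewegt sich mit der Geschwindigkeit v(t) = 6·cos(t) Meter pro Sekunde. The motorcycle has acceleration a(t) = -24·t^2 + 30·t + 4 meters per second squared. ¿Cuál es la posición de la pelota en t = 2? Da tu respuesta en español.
Para resolver esto, necesitamos tomar 4 antiderivadas de nuestra ecuación del snap s(t) = 0. Integrando el snap y usando la condición inicial j(0) = 6, obtenemos j(t) = 6. La antiderivada de la sacudida es la aceleración. Usando a(0) = 10, obtenemos a(t) = 6·t + 10. Tomando ∫a(t)dt y aplicando v(0) = -5, encontramos v(t) = 3·t^2 + 10·t - 5. La integral de la velocidad es la posición. Usando x(0) = 4, obtenemos x(t) = t^3 + 5·t^2 - 5·t + 4. Tenemos la posición x(t) = t^3 + 5·t^2 - 5·t + 4. Sustituyendo t = 2: x(2) = 22.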